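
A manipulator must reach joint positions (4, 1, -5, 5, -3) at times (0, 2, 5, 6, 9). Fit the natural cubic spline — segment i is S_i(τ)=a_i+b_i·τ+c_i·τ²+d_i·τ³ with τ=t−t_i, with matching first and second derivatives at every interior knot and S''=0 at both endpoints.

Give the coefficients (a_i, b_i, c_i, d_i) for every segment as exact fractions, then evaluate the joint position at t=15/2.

Δ: Δ0=-3/2, Δ1=-2, Δ2=10, Δ3=-8/3
row 1: diag=10, rhs=-3; c'=3/10, d'=-3/10
row 2: denom=8−3·3/10=71/10; d'=(72−3·-3/10)/(71/10)=729/71
row 3: denom=8−1·10/71=558/71; d'=(-76−1·729/71)/(558/71)=-6125/558
back: M3=-6125/558
back: M2=729/71−10/71·-6125/558=3296/279
back: M1=-3/10−3/10·3296/279=-715/186
M: M0=0, M1=-715/186, M2=3296/279, M3=-6125/558, M4=0
seg 0: a=4, c=M0/2=0, d=(M1−M0)/(6·2)=-715/2232, b=Δ0−h0·(2M0+M1)/6=-61/279
seg 1: a=1, c=M1/2=-715/372, d=(M2−M1)/(6·3)=8737/10044, b=Δ1−h1·(2M1+M2)/6=-2267/558
seg 2: a=-5, c=M2/2=1648/279, d=(M3−M2)/(6·1)=-471/124, b=Δ2−h2·(2M2+M3)/6=8807/1116
seg 3: a=5, c=M3/2=-6125/1116, d=(M4−M3)/(6·3)=6125/10044, b=Δ3−h3·(2M3+M4)/6=4637/558
t_q=15/2 → seg 3, τ=3/2; S=5+4637/558·τ+-6125/1116·τ²+6125/10044·τ³=7117/992

  seg 0: a=4 b=-61/279 c=0 d=-715/2232
  seg 1: a=1 b=-2267/558 c=-715/372 d=8737/10044
  seg 2: a=-5 b=8807/1116 c=1648/279 d=-471/124
  seg 3: a=5 b=4637/558 c=-6125/1116 d=6125/10044
S(15/2) = 7117/992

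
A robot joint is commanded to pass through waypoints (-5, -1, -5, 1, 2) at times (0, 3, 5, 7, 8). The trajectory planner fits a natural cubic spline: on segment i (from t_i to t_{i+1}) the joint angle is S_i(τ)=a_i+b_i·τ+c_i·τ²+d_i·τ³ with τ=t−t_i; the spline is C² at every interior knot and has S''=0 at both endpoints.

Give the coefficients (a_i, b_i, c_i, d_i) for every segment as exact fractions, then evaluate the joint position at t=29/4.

Δ: Δ0=4/3, Δ1=-2, Δ2=3, Δ3=1
row 1: diag=10, rhs=-20; c'=1/5, d'=-2
row 2: denom=8−2·1/5=38/5; d'=(30−2·-2)/(38/5)=85/19
row 3: denom=6−2·5/19=104/19; d'=(-12−2·85/19)/(104/19)=-199/52
back: M3=-199/52
back: M2=85/19−5/19·-199/52=285/52
back: M1=-2−1/5·285/52=-161/52
M: M0=0, M1=-161/52, M2=285/52, M3=-199/52, M4=0
seg 0: a=-5, c=M0/2=0, d=(M1−M0)/(6·3)=-161/936, b=Δ0−h0·(2M0+M1)/6=899/312
seg 1: a=-1, c=M1/2=-161/104, d=(M2−M1)/(6·2)=223/312, b=Δ1−h1·(2M1+M2)/6=-275/156
seg 2: a=-5, c=M2/2=285/104, d=(M3−M2)/(6·2)=-121/156, b=Δ2−h2·(2M2+M3)/6=97/156
seg 3: a=1, c=M3/2=-199/104, d=(M4−M3)/(6·1)=199/312, b=Δ3−h3·(2M3+M4)/6=355/156
t_q=29/4 → seg 3, τ=1/4; S=1+355/156·τ+-199/104·τ²+199/312·τ³=9713/6656

  seg 0: a=-5 b=899/312 c=0 d=-161/936
  seg 1: a=-1 b=-275/156 c=-161/104 d=223/312
  seg 2: a=-5 b=97/156 c=285/104 d=-121/156
  seg 3: a=1 b=355/156 c=-199/104 d=199/312
S(29/4) = 9713/6656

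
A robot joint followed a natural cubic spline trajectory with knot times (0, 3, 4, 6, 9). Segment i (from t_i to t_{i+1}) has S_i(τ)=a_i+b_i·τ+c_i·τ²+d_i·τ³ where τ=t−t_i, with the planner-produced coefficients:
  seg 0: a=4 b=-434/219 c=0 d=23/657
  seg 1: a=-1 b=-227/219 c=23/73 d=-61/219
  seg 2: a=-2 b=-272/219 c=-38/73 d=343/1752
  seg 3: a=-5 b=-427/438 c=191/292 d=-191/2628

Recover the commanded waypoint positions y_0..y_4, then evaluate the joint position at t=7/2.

y_0=4 y_1=-1 y_2=-2 y_3=-5 y_4=-4
S(7/2) = -861/584

y_0 = S_0(0) = a_0 = 4
y_1 = S_1(0) = a_1 = -1
y_2 = S_2(0) = a_2 = -2
y_3 = S_3(0) = a_3 = -5
y_4 = S_3(3) = -4
t_q=7/2 is in segment 1 (τ=1/2); S_1(τ)=-861/584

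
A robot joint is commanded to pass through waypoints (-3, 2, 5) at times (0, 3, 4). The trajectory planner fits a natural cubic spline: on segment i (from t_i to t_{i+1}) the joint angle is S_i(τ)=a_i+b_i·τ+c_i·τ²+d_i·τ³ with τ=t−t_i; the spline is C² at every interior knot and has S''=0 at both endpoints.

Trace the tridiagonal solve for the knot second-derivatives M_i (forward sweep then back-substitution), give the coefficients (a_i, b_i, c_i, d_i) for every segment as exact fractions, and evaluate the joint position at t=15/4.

  seg 0: a=-3 b=7/6 c=0 d=1/18
  seg 1: a=2 b=8/3 c=1/2 d=-1/6
S(15/4) = 539/128

Δ: Δ0=5/3, Δ1=3
row 1: diag=8, rhs=8; c'=1/8, d'=1
back: M1=1
M: M0=0, M1=1, M2=0
seg 0: a=-3, c=M0/2=0, d=(M1−M0)/(6·3)=1/18, b=Δ0−h0·(2M0+M1)/6=7/6
seg 1: a=2, c=M1/2=1/2, d=(M2−M1)/(6·1)=-1/6, b=Δ1−h1·(2M1+M2)/6=8/3
t_q=15/4 → seg 1, τ=3/4; S=2+8/3·τ+1/2·τ²+-1/6·τ³=539/128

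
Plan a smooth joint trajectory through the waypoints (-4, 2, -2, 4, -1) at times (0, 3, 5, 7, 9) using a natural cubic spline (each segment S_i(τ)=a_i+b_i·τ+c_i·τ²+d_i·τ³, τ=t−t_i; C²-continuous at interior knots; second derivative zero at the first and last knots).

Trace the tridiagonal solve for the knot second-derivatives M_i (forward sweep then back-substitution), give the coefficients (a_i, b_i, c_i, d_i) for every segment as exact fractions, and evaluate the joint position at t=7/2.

  seg 0: a=-4 b=1081/284 c=0 d=-57/284
  seg 1: a=2 b=-229/142 c=-513/284 d=229/284
  seg 2: a=-2 b=119/142 c=861/284 d=-277/284
  seg 3: a=4 b=179/142 c=-801/284 d=267/568
S(7/2) = 1915/2272

Δ: Δ0=2, Δ1=-2, Δ2=3, Δ3=-5/2
row 1: diag=10, rhs=-24; c'=1/5, d'=-12/5
row 2: denom=8−2·1/5=38/5; d'=(30−2·-12/5)/(38/5)=87/19
row 3: denom=8−2·5/19=142/19; d'=(-33−2·87/19)/(142/19)=-801/142
back: M3=-801/142
back: M2=87/19−5/19·-801/142=861/142
back: M1=-12/5−1/5·861/142=-513/142
M: M0=0, M1=-513/142, M2=861/142, M3=-801/142, M4=0
seg 0: a=-4, c=M0/2=0, d=(M1−M0)/(6·3)=-57/284, b=Δ0−h0·(2M0+M1)/6=1081/284
seg 1: a=2, c=M1/2=-513/284, d=(M2−M1)/(6·2)=229/284, b=Δ1−h1·(2M1+M2)/6=-229/142
seg 2: a=-2, c=M2/2=861/284, d=(M3−M2)/(6·2)=-277/284, b=Δ2−h2·(2M2+M3)/6=119/142
seg 3: a=4, c=M3/2=-801/284, d=(M4−M3)/(6·2)=267/568, b=Δ3−h3·(2M3+M4)/6=179/142
t_q=7/2 → seg 1, τ=1/2; S=2+-229/142·τ+-513/284·τ²+229/284·τ³=1915/2272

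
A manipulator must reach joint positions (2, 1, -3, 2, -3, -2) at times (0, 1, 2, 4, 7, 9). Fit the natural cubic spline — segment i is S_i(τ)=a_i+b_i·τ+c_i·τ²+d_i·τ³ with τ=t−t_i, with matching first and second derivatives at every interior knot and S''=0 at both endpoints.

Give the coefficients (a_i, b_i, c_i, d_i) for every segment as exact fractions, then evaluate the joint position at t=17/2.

  seg 0: a=2 b=1637/11598 c=0 d=-13235/11598
  seg 1: a=1 b=-19034/5799 c=-13235/3866 d=31381/11598
  seg 2: a=-3 b=-23335/11598 c=9073/1933 d=-28273/23196
  seg 3: a=2 b=24779/11598 c=-10127/3866 d=871/1933
  seg 4: a=-3 b=-16405/11598 c=5551/3866 d=-5551/23196
S(17/2) = -166931/61856

Δ: Δ0=-1, Δ1=-4, Δ2=5/2, Δ3=-5/3, Δ4=1/2
row 1: diag=4, rhs=-18; c'=1/4, d'=-9/2
row 2: denom=6−1·1/4=23/4; d'=(39−1·-9/2)/(23/4)=174/23
row 3: denom=10−2·8/23=214/23; d'=(-25−2·174/23)/(214/23)=-923/214
row 4: denom=10−3·69/214=1933/214; d'=(13−3·-923/214)/(1933/214)=5551/1933
back: M4=5551/1933
back: M3=-923/214−69/214·5551/1933=-10127/1933
back: M2=174/23−8/23·-10127/1933=18146/1933
back: M1=-9/2−1/4·18146/1933=-13235/1933
M: M0=0, M1=-13235/1933, M2=18146/1933, M3=-10127/1933, M4=5551/1933, M5=0
seg 0: a=2, c=M0/2=0, d=(M1−M0)/(6·1)=-13235/11598, b=Δ0−h0·(2M0+M1)/6=1637/11598
seg 1: a=1, c=M1/2=-13235/3866, d=(M2−M1)/(6·1)=31381/11598, b=Δ1−h1·(2M1+M2)/6=-19034/5799
seg 2: a=-3, c=M2/2=9073/1933, d=(M3−M2)/(6·2)=-28273/23196, b=Δ2−h2·(2M2+M3)/6=-23335/11598
seg 3: a=2, c=M3/2=-10127/3866, d=(M4−M3)/(6·3)=871/1933, b=Δ3−h3·(2M3+M4)/6=24779/11598
seg 4: a=-3, c=M4/2=5551/3866, d=(M5−M4)/(6·2)=-5551/23196, b=Δ4−h4·(2M4+M5)/6=-16405/11598
t_q=17/2 → seg 4, τ=3/2; S=-3+-16405/11598·τ+5551/3866·τ²+-5551/23196·τ³=-166931/61856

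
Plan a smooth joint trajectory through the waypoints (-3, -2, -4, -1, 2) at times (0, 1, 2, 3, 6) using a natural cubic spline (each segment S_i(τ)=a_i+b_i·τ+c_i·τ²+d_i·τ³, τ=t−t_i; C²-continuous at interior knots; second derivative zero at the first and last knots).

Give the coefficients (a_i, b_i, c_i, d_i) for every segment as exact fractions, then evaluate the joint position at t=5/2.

  seg 0: a=-3 b=251/116 c=0 d=-135/116
  seg 1: a=-2 b=-77/58 c=-405/116 d=327/116
  seg 2: a=-4 b=17/116 c=144/29 d=-245/116
  seg 3: a=-1 b=217/58 c=-159/116 d=53/348
S(5/2) = -2737/928

Δ: Δ0=1, Δ1=-2, Δ2=3, Δ3=1
row 1: diag=4, rhs=-18; c'=1/4, d'=-9/2
row 2: denom=4−1·1/4=15/4; d'=(30−1·-9/2)/(15/4)=46/5
row 3: denom=8−1·4/15=116/15; d'=(-12−1·46/5)/(116/15)=-159/58
back: M3=-159/58
back: M2=46/5−4/15·-159/58=288/29
back: M1=-9/2−1/4·288/29=-405/58
M: M0=0, M1=-405/58, M2=288/29, M3=-159/58, M4=0
seg 0: a=-3, c=M0/2=0, d=(M1−M0)/(6·1)=-135/116, b=Δ0−h0·(2M0+M1)/6=251/116
seg 1: a=-2, c=M1/2=-405/116, d=(M2−M1)/(6·1)=327/116, b=Δ1−h1·(2M1+M2)/6=-77/58
seg 2: a=-4, c=M2/2=144/29, d=(M3−M2)/(6·1)=-245/116, b=Δ2−h2·(2M2+M3)/6=17/116
seg 3: a=-1, c=M3/2=-159/116, d=(M4−M3)/(6·3)=53/348, b=Δ3−h3·(2M3+M4)/6=217/58
t_q=5/2 → seg 2, τ=1/2; S=-4+17/116·τ+144/29·τ²+-245/116·τ³=-2737/928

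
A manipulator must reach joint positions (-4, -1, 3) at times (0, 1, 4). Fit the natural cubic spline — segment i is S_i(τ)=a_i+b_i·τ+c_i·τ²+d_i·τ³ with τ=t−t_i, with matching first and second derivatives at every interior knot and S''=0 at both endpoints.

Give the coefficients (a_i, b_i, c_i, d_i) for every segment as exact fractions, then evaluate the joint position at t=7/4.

Δ: Δ0=3, Δ1=4/3
row 1: diag=8, rhs=-10; c'=3/8, d'=-5/4
back: M1=-5/4
M: M0=0, M1=-5/4, M2=0
seg 0: a=-4, c=M0/2=0, d=(M1−M0)/(6·1)=-5/24, b=Δ0−h0·(2M0+M1)/6=77/24
seg 1: a=-1, c=M1/2=-5/8, d=(M2−M1)/(6·3)=5/72, b=Δ1−h1·(2M1+M2)/6=31/12
t_q=7/4 → seg 1, τ=3/4; S=-1+31/12·τ+-5/8·τ²+5/72·τ³=315/512

  seg 0: a=-4 b=77/24 c=0 d=-5/24
  seg 1: a=-1 b=31/12 c=-5/8 d=5/72
S(7/4) = 315/512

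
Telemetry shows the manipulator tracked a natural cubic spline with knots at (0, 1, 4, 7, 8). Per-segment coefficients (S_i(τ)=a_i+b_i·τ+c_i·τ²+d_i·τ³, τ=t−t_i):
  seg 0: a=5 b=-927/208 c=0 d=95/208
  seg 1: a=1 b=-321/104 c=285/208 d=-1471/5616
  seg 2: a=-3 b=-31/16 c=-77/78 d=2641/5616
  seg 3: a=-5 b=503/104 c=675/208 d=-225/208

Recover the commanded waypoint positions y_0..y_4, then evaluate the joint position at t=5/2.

y_0=5 y_1=1 y_2=-3 y_3=-5 y_4=2
S(5/2) = -2381/1664

y_0 = S_0(0) = a_0 = 5
y_1 = S_1(0) = a_1 = 1
y_2 = S_2(0) = a_2 = -3
y_3 = S_3(0) = a_3 = -5
y_4 = S_3(1) = 2
t_q=5/2 is in segment 1 (τ=3/2); S_1(τ)=-2381/1664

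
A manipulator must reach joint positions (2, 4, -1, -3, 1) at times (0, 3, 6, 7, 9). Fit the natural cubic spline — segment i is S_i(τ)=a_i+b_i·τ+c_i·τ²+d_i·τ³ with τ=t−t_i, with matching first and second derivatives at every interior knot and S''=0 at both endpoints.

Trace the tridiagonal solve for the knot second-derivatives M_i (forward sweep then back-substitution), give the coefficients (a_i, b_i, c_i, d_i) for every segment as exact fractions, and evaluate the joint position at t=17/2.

Δ: Δ0=2/3, Δ1=-5/3, Δ2=-2, Δ3=2
row 1: diag=12, rhs=-14; c'=1/4, d'=-7/6
row 2: denom=8−3·1/4=29/4; d'=(-2−3·-7/6)/(29/4)=6/29
row 3: denom=6−1·4/29=170/29; d'=(24−1·6/29)/(170/29)=69/17
back: M3=69/17
back: M2=6/29−4/29·69/17=-6/17
back: M1=-7/6−1/4·-6/17=-55/51
M: M0=0, M1=-55/51, M2=-6/17, M3=69/17, M4=0
seg 0: a=2, c=M0/2=0, d=(M1−M0)/(6·3)=-55/918, b=Δ0−h0·(2M0+M1)/6=41/34
seg 1: a=4, c=M1/2=-55/102, d=(M2−M1)/(6·3)=37/918, b=Δ1−h1·(2M1+M2)/6=-7/17
seg 2: a=-1, c=M2/2=-3/17, d=(M3−M2)/(6·1)=25/34, b=Δ2−h2·(2M2+M3)/6=-87/34
seg 3: a=-3, c=M3/2=69/34, d=(M4−M3)/(6·2)=-23/68, b=Δ3−h3·(2M3+M4)/6=-12/17
t_q=17/2 → seg 3, τ=3/2; S=-3+-12/17·τ+69/34·τ²+-23/68·τ³=-345/544

  seg 0: a=2 b=41/34 c=0 d=-55/918
  seg 1: a=4 b=-7/17 c=-55/102 d=37/918
  seg 2: a=-1 b=-87/34 c=-3/17 d=25/34
  seg 3: a=-3 b=-12/17 c=69/34 d=-23/68
S(17/2) = -345/544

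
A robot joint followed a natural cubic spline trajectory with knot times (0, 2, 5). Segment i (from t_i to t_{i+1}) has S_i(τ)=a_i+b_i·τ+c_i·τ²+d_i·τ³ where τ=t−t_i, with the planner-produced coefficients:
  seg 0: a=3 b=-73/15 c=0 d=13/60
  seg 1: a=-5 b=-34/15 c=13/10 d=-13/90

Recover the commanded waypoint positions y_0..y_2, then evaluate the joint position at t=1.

y_0 = S_0(0) = a_0 = 3
y_1 = S_1(0) = a_1 = -5
y_2 = S_1(3) = -4
t_q=1 is in segment 0 (τ=1); S_0(τ)=-33/20

y_0=3 y_1=-5 y_2=-4
S(1) = -33/20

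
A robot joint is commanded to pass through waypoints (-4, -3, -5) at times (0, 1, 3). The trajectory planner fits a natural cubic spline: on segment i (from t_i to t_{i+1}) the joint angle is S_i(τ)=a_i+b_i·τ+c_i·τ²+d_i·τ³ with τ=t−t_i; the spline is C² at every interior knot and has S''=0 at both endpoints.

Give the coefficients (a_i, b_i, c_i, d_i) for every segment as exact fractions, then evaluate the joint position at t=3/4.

  seg 0: a=-4 b=4/3 c=0 d=-1/3
  seg 1: a=-3 b=1/3 c=-1 d=1/6
S(3/4) = -201/64

Δ: Δ0=1, Δ1=-1
row 1: diag=6, rhs=-12; c'=1/3, d'=-2
back: M1=-2
M: M0=0, M1=-2, M2=0
seg 0: a=-4, c=M0/2=0, d=(M1−M0)/(6·1)=-1/3, b=Δ0−h0·(2M0+M1)/6=4/3
seg 1: a=-3, c=M1/2=-1, d=(M2−M1)/(6·2)=1/6, b=Δ1−h1·(2M1+M2)/6=1/3
t_q=3/4 → seg 0, τ=3/4; S=-4+4/3·τ+0·τ²+-1/3·τ³=-201/64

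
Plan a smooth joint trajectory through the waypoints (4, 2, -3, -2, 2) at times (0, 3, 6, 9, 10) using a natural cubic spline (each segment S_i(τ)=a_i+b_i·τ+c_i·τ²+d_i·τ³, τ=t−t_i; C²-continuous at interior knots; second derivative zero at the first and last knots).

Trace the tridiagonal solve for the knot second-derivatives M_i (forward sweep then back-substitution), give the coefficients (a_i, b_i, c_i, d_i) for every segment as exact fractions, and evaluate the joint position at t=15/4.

  seg 0: a=4 b=-19/54 c=0 d=-17/486
  seg 1: a=2 b=-35/27 c=-17/54 d=31/486
  seg 2: a=-3 b=-79/54 c=7/27 d=55/486
  seg 3: a=-2 b=85/27 c=23/18 d=-23/54
S(15/4) = 337/384

Δ: Δ0=-2/3, Δ1=-5/3, Δ2=1/3, Δ3=4
row 1: diag=12, rhs=-6; c'=1/4, d'=-1/2
row 2: denom=12−3·1/4=45/4; d'=(12−3·-1/2)/(45/4)=6/5
row 3: denom=8−3·4/15=36/5; d'=(22−3·6/5)/(36/5)=23/9
back: M3=23/9
back: M2=6/5−4/15·23/9=14/27
back: M1=-1/2−1/4·14/27=-17/27
M: M0=0, M1=-17/27, M2=14/27, M3=23/9, M4=0
seg 0: a=4, c=M0/2=0, d=(M1−M0)/(6·3)=-17/486, b=Δ0−h0·(2M0+M1)/6=-19/54
seg 1: a=2, c=M1/2=-17/54, d=(M2−M1)/(6·3)=31/486, b=Δ1−h1·(2M1+M2)/6=-35/27
seg 2: a=-3, c=M2/2=7/27, d=(M3−M2)/(6·3)=55/486, b=Δ2−h2·(2M2+M3)/6=-79/54
seg 3: a=-2, c=M3/2=23/18, d=(M4−M3)/(6·1)=-23/54, b=Δ3−h3·(2M3+M4)/6=85/27
t_q=15/4 → seg 1, τ=3/4; S=2+-35/27·τ+-17/54·τ²+31/486·τ³=337/384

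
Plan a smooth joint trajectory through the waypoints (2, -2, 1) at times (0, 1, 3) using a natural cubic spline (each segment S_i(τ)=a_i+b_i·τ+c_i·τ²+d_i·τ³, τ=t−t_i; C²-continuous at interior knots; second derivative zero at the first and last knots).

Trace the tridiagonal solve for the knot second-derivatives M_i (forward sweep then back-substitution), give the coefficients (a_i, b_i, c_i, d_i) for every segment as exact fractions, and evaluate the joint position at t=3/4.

  seg 0: a=2 b=-59/12 c=0 d=11/12
  seg 1: a=-2 b=-13/6 c=11/4 d=-11/24
S(3/4) = -333/256

Δ: Δ0=-4, Δ1=3/2
row 1: diag=6, rhs=33; c'=1/3, d'=11/2
back: M1=11/2
M: M0=0, M1=11/2, M2=0
seg 0: a=2, c=M0/2=0, d=(M1−M0)/(6·1)=11/12, b=Δ0−h0·(2M0+M1)/6=-59/12
seg 1: a=-2, c=M1/2=11/4, d=(M2−M1)/(6·2)=-11/24, b=Δ1−h1·(2M1+M2)/6=-13/6
t_q=3/4 → seg 0, τ=3/4; S=2+-59/12·τ+0·τ²+11/12·τ³=-333/256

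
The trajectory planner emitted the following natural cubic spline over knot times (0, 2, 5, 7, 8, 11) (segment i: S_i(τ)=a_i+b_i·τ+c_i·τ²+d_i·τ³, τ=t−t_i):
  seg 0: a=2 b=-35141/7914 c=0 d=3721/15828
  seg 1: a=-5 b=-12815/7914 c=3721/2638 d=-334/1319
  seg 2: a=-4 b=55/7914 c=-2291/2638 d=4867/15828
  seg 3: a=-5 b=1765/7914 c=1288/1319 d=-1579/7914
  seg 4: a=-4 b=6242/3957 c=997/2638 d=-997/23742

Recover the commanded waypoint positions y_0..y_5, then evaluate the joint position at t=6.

y_0=2 y_1=-5 y_2=-4 y_3=-5 y_4=-4 y_5=3
S(6) = -24027/5276

y_0 = S_0(0) = a_0 = 2
y_1 = S_1(0) = a_1 = -5
y_2 = S_2(0) = a_2 = -4
y_3 = S_3(0) = a_3 = -5
y_4 = S_4(0) = a_4 = -4
y_5 = S_4(3) = 3
t_q=6 is in segment 2 (τ=1); S_2(τ)=-24027/5276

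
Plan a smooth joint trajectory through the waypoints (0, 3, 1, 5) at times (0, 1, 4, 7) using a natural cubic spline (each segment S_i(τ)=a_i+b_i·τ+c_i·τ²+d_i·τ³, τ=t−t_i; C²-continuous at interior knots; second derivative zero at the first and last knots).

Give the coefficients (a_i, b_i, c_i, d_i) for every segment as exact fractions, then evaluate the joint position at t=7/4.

  seg 0: a=0 b=311/87 c=0 d=-50/87
  seg 1: a=3 b=161/87 c=-50/29 d=77/261
  seg 2: a=1 b=-46/87 c=27/29 d=-3/29
S(7/4) = 6575/1856

Δ: Δ0=3, Δ1=-2/3, Δ2=4/3
row 1: diag=8, rhs=-22; c'=3/8, d'=-11/4
row 2: denom=12−3·3/8=87/8; d'=(12−3·-11/4)/(87/8)=54/29
back: M2=54/29
back: M1=-11/4−3/8·54/29=-100/29
M: M0=0, M1=-100/29, M2=54/29, M3=0
seg 0: a=0, c=M0/2=0, d=(M1−M0)/(6·1)=-50/87, b=Δ0−h0·(2M0+M1)/6=311/87
seg 1: a=3, c=M1/2=-50/29, d=(M2−M1)/(6·3)=77/261, b=Δ1−h1·(2M1+M2)/6=161/87
seg 2: a=1, c=M2/2=27/29, d=(M3−M2)/(6·3)=-3/29, b=Δ2−h2·(2M2+M3)/6=-46/87
t_q=7/4 → seg 1, τ=3/4; S=3+161/87·τ+-50/29·τ²+77/261·τ³=6575/1856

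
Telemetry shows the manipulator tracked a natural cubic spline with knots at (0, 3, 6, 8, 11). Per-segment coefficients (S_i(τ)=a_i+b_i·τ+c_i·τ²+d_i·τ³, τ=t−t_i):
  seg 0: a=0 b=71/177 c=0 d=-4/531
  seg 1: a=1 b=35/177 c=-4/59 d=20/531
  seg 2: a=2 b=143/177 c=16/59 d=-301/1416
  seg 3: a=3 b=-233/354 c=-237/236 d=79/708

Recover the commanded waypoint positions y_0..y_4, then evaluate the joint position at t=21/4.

y_0=0 y_1=1 y_2=2 y_3=3 y_4=-5
S(21/4) = 1445/944

y_0 = S_0(0) = a_0 = 0
y_1 = S_1(0) = a_1 = 1
y_2 = S_2(0) = a_2 = 2
y_3 = S_3(0) = a_3 = 3
y_4 = S_3(3) = -5
t_q=21/4 is in segment 1 (τ=9/4); S_1(τ)=1445/944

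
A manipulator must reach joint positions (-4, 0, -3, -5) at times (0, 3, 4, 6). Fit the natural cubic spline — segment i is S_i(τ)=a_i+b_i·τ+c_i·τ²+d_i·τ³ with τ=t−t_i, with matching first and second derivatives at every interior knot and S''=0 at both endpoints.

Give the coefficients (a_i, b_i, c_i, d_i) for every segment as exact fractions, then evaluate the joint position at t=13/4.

  seg 0: a=-4 b=440/141 c=0 d=-28/141
  seg 1: a=0 b=-316/141 c=-84/47 d=145/141
  seg 2: a=-3 b=-385/141 c=61/47 d=-61/282
S(13/4) = -1973/3008

Δ: Δ0=4/3, Δ1=-3, Δ2=-1
row 1: diag=8, rhs=-26; c'=1/8, d'=-13/4
row 2: denom=6−1·1/8=47/8; d'=(12−1·-13/4)/(47/8)=122/47
back: M2=122/47
back: M1=-13/4−1/8·122/47=-168/47
M: M0=0, M1=-168/47, M2=122/47, M3=0
seg 0: a=-4, c=M0/2=0, d=(M1−M0)/(6·3)=-28/141, b=Δ0−h0·(2M0+M1)/6=440/141
seg 1: a=0, c=M1/2=-84/47, d=(M2−M1)/(6·1)=145/141, b=Δ1−h1·(2M1+M2)/6=-316/141
seg 2: a=-3, c=M2/2=61/47, d=(M3−M2)/(6·2)=-61/282, b=Δ2−h2·(2M2+M3)/6=-385/141
t_q=13/4 → seg 1, τ=1/4; S=0+-316/141·τ+-84/47·τ²+145/141·τ³=-1973/3008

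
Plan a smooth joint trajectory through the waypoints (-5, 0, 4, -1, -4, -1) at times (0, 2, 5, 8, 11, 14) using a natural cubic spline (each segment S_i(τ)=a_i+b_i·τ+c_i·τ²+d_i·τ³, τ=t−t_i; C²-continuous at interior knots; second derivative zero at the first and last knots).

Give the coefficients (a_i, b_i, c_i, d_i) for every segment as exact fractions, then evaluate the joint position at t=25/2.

Δ: Δ0=5/2, Δ1=4/3, Δ2=-5/3, Δ3=-1, Δ4=1
row 1: diag=10, rhs=-7; c'=3/10, d'=-7/10
row 2: denom=12−3·3/10=111/10; d'=(-18−3·-7/10)/(111/10)=-53/37
row 3: denom=12−3·10/37=414/37; d'=(4−3·-53/37)/(414/37)=307/414
row 4: denom=12−3·37/138=515/46; d'=(12−3·307/414)/(515/46)=1349/1545
back: M4=1349/1545
back: M3=307/414−37/138·1349/1545=784/1545
back: M2=-53/37−10/37·784/1545=-485/309
back: M1=-7/10−3/10·-485/309=-118/515
M: M0=0, M1=-118/515, M2=-485/309, M3=784/1545, M4=1349/1545, M5=0
seg 0: a=-5, c=M0/2=0, d=(M1−M0)/(6·2)=-59/3090, b=Δ0−h0·(2M0+M1)/6=7961/3090
seg 1: a=0, c=M1/2=-59/515, d=(M2−M1)/(6·3)=-2071/27810, b=Δ1−h1·(2M1+M2)/6=7253/3090
seg 2: a=4, c=M2/2=-485/618, d=(M3−M2)/(6·3)=3209/27810, b=Δ2−h2·(2M2+M3)/6=-542/1545
seg 3: a=-1, c=M3/2=392/1545, d=(M4−M3)/(6·3)=113/5562, b=Δ3−h3·(2M3+M4)/6=-6007/3090
seg 4: a=-4, c=M4/2=1349/3090, d=(M5−M4)/(6·3)=-1349/27810, b=Δ4−h4·(2M4+M5)/6=196/1545
t_q=25/2 → seg 4, τ=3/2; S=-4+196/1545·τ+1349/3090·τ²+-1349/27810·τ³=-24647/8240

  seg 0: a=-5 b=7961/3090 c=0 d=-59/3090
  seg 1: a=0 b=7253/3090 c=-59/515 d=-2071/27810
  seg 2: a=4 b=-542/1545 c=-485/618 d=3209/27810
  seg 3: a=-1 b=-6007/3090 c=392/1545 d=113/5562
  seg 4: a=-4 b=196/1545 c=1349/3090 d=-1349/27810
S(25/2) = -24647/8240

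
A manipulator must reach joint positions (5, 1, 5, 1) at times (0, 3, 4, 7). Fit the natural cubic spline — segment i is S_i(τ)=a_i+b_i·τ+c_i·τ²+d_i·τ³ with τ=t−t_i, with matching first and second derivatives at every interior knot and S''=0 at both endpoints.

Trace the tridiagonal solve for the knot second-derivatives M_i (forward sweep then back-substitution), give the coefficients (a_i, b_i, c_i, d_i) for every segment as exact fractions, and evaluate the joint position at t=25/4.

Δ: Δ0=-4/3, Δ1=4, Δ2=-4/3
row 1: diag=8, rhs=32; c'=1/8, d'=4
row 2: denom=8−1·1/8=63/8; d'=(-32−1·4)/(63/8)=-32/7
back: M2=-32/7
back: M1=4−1/8·-32/7=32/7
M: M0=0, M1=32/7, M2=-32/7, M3=0
seg 0: a=5, c=M0/2=0, d=(M1−M0)/(6·3)=16/63, b=Δ0−h0·(2M0+M1)/6=-76/21
seg 1: a=1, c=M1/2=16/7, d=(M2−M1)/(6·1)=-32/21, b=Δ1−h1·(2M1+M2)/6=68/21
seg 2: a=5, c=M2/2=-16/7, d=(M3−M2)/(6·3)=16/63, b=Δ2−h2·(2M2+M3)/6=68/21
t_q=25/4 → seg 2, τ=9/4; S=5+68/21·τ+-16/7·τ²+16/63·τ³=101/28

  seg 0: a=5 b=-76/21 c=0 d=16/63
  seg 1: a=1 b=68/21 c=16/7 d=-32/21
  seg 2: a=5 b=68/21 c=-16/7 d=16/63
S(25/4) = 101/28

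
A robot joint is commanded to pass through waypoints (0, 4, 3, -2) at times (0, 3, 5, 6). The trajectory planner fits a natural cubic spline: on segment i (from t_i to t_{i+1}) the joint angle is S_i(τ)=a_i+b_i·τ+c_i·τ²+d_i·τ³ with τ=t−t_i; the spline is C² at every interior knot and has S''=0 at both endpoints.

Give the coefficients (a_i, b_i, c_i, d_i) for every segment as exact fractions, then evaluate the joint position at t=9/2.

  seg 0: a=0 b=121/84 c=0 d=-1/84
  seg 1: a=4 b=47/42 c=-3/28 d=-59/168
  seg 2: a=3 b=-74/21 c=-31/14 d=31/42
S(9/2) = 1905/448

Δ: Δ0=4/3, Δ1=-1/2, Δ2=-5
row 1: diag=10, rhs=-11; c'=1/5, d'=-11/10
row 2: denom=6−2·1/5=28/5; d'=(-27−2·-11/10)/(28/5)=-31/7
back: M2=-31/7
back: M1=-11/10−1/5·-31/7=-3/14
M: M0=0, M1=-3/14, M2=-31/7, M3=0
seg 0: a=0, c=M0/2=0, d=(M1−M0)/(6·3)=-1/84, b=Δ0−h0·(2M0+M1)/6=121/84
seg 1: a=4, c=M1/2=-3/28, d=(M2−M1)/(6·2)=-59/168, b=Δ1−h1·(2M1+M2)/6=47/42
seg 2: a=3, c=M2/2=-31/14, d=(M3−M2)/(6·1)=31/42, b=Δ2−h2·(2M2+M3)/6=-74/21
t_q=9/2 → seg 1, τ=3/2; S=4+47/42·τ+-3/28·τ²+-59/168·τ³=1905/448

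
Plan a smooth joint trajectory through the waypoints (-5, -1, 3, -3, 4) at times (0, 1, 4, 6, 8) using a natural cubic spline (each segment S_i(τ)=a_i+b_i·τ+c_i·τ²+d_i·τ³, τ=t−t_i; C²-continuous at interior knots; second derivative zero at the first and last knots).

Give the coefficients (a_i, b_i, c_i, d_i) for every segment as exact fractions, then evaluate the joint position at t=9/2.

  seg 0: a=-5 b=6611/1608 c=0 d=-179/1608
  seg 1: a=-1 b=3037/804 c=-179/536 d=-773/4824
  seg 2: a=3 b=-4105/1608 c=-119/67 d=4993/6432
  seg 3: a=-3 b=-275/804 c=3089/1072 d=-3089/6432
S(9/2) = 23611/17152

Δ: Δ0=4, Δ1=4/3, Δ2=-3, Δ3=7/2
row 1: diag=8, rhs=-16; c'=3/8, d'=-2
row 2: denom=10−3·3/8=71/8; d'=(-26−3·-2)/(71/8)=-160/71
row 3: denom=8−2·16/71=536/71; d'=(39−2·-160/71)/(536/71)=3089/536
back: M3=3089/536
back: M2=-160/71−16/71·3089/536=-238/67
back: M1=-2−3/8·-238/67=-179/268
M: M0=0, M1=-179/268, M2=-238/67, M3=3089/536, M4=0
seg 0: a=-5, c=M0/2=0, d=(M1−M0)/(6·1)=-179/1608, b=Δ0−h0·(2M0+M1)/6=6611/1608
seg 1: a=-1, c=M1/2=-179/536, d=(M2−M1)/(6·3)=-773/4824, b=Δ1−h1·(2M1+M2)/6=3037/804
seg 2: a=3, c=M2/2=-119/67, d=(M3−M2)/(6·2)=4993/6432, b=Δ2−h2·(2M2+M3)/6=-4105/1608
seg 3: a=-3, c=M3/2=3089/1072, d=(M4−M3)/(6·2)=-3089/6432, b=Δ3−h3·(2M3+M4)/6=-275/804
t_q=9/2 → seg 2, τ=1/2; S=3+-4105/1608·τ+-119/67·τ²+4993/6432·τ³=23611/17152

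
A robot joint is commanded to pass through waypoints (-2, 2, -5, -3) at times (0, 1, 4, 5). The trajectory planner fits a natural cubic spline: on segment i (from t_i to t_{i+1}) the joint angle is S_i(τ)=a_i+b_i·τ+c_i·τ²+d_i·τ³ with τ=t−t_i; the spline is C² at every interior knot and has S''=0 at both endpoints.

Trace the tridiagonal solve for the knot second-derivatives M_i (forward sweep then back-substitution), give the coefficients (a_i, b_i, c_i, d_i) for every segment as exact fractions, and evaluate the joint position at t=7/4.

  seg 0: a=-2 b=851/165 c=0 d=-191/165
  seg 1: a=2 b=278/165 c=-191/55 d=32/45
  seg 2: a=-5 b=8/165 c=161/55 d=-161/165
S(7/4) = 1417/880

Δ: Δ0=4, Δ1=-7/3, Δ2=2
row 1: diag=8, rhs=-38; c'=3/8, d'=-19/4
row 2: denom=8−3·3/8=55/8; d'=(26−3·-19/4)/(55/8)=322/55
back: M2=322/55
back: M1=-19/4−3/8·322/55=-382/55
M: M0=0, M1=-382/55, M2=322/55, M3=0
seg 0: a=-2, c=M0/2=0, d=(M1−M0)/(6·1)=-191/165, b=Δ0−h0·(2M0+M1)/6=851/165
seg 1: a=2, c=M1/2=-191/55, d=(M2−M1)/(6·3)=32/45, b=Δ1−h1·(2M1+M2)/6=278/165
seg 2: a=-5, c=M2/2=161/55, d=(M3−M2)/(6·1)=-161/165, b=Δ2−h2·(2M2+M3)/6=8/165
t_q=7/4 → seg 1, τ=3/4; S=2+278/165·τ+-191/55·τ²+32/45·τ³=1417/880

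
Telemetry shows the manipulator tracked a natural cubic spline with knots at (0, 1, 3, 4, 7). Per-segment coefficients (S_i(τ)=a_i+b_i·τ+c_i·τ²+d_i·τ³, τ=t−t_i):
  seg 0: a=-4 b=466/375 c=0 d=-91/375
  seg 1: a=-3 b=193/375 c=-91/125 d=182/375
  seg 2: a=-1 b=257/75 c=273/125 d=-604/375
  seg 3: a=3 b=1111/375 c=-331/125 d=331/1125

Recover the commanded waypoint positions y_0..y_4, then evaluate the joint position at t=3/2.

y_0 = S_0(0) = a_0 = -4
y_1 = S_1(0) = a_1 = -3
y_2 = S_2(0) = a_2 = -1
y_3 = S_3(0) = a_3 = 3
y_4 = S_3(3) = -4
t_q=3/2 is in segment 1 (τ=1/2); S_1(τ)=-358/125

y_0=-4 y_1=-3 y_2=-1 y_3=3 y_4=-4
S(3/2) = -358/125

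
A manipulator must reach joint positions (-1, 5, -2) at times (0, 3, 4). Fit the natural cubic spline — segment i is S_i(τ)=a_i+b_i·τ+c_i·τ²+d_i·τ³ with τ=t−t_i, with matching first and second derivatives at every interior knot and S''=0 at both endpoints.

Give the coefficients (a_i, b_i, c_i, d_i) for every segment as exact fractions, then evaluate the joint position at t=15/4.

  seg 0: a=-1 b=43/8 c=0 d=-3/8
  seg 1: a=5 b=-19/4 c=-27/8 d=9/8
S(15/4) = 7/512

Δ: Δ0=2, Δ1=-7
row 1: diag=8, rhs=-54; c'=1/8, d'=-27/4
back: M1=-27/4
M: M0=0, M1=-27/4, M2=0
seg 0: a=-1, c=M0/2=0, d=(M1−M0)/(6·3)=-3/8, b=Δ0−h0·(2M0+M1)/6=43/8
seg 1: a=5, c=M1/2=-27/8, d=(M2−M1)/(6·1)=9/8, b=Δ1−h1·(2M1+M2)/6=-19/4
t_q=15/4 → seg 1, τ=3/4; S=5+-19/4·τ+-27/8·τ²+9/8·τ³=7/512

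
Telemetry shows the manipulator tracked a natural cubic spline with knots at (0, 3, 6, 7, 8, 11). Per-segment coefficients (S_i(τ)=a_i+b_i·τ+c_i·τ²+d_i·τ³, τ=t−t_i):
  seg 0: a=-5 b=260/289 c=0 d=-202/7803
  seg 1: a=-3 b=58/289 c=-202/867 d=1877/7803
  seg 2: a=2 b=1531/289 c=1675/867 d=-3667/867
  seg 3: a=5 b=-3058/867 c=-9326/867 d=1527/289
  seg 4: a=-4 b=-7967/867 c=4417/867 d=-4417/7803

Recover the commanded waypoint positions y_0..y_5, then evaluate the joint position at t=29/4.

y_0 = S_0(0) = a_0 = -5
y_1 = S_1(0) = a_1 = -3
y_2 = S_2(0) = a_2 = 2
y_3 = S_3(0) = a_3 = 5
y_4 = S_4(0) = a_4 = -4
y_5 = S_4(3) = -1
t_q=29/4 is in segment 3 (τ=1/4); S_3(τ)=3839/1088

y_0=-5 y_1=-3 y_2=2 y_3=5 y_4=-4 y_5=-1
S(29/4) = 3839/1088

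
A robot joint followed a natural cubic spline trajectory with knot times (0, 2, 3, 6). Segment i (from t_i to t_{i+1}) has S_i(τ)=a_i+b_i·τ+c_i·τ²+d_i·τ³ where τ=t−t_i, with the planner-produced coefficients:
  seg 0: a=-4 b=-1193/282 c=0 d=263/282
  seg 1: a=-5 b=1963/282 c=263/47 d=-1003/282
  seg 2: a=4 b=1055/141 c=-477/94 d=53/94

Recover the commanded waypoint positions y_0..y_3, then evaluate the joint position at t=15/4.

y_0 = S_0(0) = a_0 = -4
y_1 = S_1(0) = a_1 = -5
y_2 = S_2(0) = a_2 = 4
y_3 = S_2(3) = -4
t_q=15/4 is in segment 2 (τ=3/4); S_2(τ)=42083/6016

y_0=-4 y_1=-5 y_2=4 y_3=-4
S(15/4) = 42083/6016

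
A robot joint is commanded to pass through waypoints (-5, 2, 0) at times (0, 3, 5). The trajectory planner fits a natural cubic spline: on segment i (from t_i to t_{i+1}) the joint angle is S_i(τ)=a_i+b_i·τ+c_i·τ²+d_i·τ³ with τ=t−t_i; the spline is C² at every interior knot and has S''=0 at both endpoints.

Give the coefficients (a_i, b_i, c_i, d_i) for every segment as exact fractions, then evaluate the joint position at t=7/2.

Δ: Δ0=7/3, Δ1=-1
row 1: diag=10, rhs=-20; c'=1/5, d'=-2
back: M1=-2
M: M0=0, M1=-2, M2=0
seg 0: a=-5, c=M0/2=0, d=(M1−M0)/(6·3)=-1/9, b=Δ0−h0·(2M0+M1)/6=10/3
seg 1: a=2, c=M1/2=-1, d=(M2−M1)/(6·2)=1/6, b=Δ1−h1·(2M1+M2)/6=1/3
t_q=7/2 → seg 1, τ=1/2; S=2+1/3·τ+-1·τ²+1/6·τ³=31/16

  seg 0: a=-5 b=10/3 c=0 d=-1/9
  seg 1: a=2 b=1/3 c=-1 d=1/6
S(7/2) = 31/16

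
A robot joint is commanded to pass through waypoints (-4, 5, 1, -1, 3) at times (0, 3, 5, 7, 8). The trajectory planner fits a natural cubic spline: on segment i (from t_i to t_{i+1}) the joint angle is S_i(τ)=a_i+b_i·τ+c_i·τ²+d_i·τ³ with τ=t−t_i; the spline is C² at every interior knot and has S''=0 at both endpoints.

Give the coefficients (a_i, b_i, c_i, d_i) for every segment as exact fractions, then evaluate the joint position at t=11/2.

Δ: Δ0=3, Δ1=-2, Δ2=-1, Δ3=4
row 1: diag=10, rhs=-30; c'=1/5, d'=-3
row 2: denom=8−2·1/5=38/5; d'=(6−2·-3)/(38/5)=30/19
row 3: denom=6−2·5/19=104/19; d'=(30−2·30/19)/(104/19)=255/52
back: M3=255/52
back: M2=30/19−5/19·255/52=15/52
back: M1=-3−1/5·15/52=-159/52
M: M0=0, M1=-159/52, M2=15/52, M3=255/52, M4=0
seg 0: a=-4, c=M0/2=0, d=(M1−M0)/(6·3)=-53/312, b=Δ0−h0·(2M0+M1)/6=471/104
seg 1: a=5, c=M1/2=-159/104, d=(M2−M1)/(6·2)=29/104, b=Δ1−h1·(2M1+M2)/6=-3/52
seg 2: a=1, c=M2/2=15/104, d=(M3−M2)/(6·2)=5/13, b=Δ2−h2·(2M2+M3)/6=-147/52
seg 3: a=-1, c=M3/2=255/104, d=(M4−M3)/(6·1)=-85/104, b=Δ3−h3·(2M3+M4)/6=123/52
t_q=11/2 → seg 2, τ=1/2; S=1+-147/52·τ+15/104·τ²+5/13·τ³=-137/416

  seg 0: a=-4 b=471/104 c=0 d=-53/312
  seg 1: a=5 b=-3/52 c=-159/104 d=29/104
  seg 2: a=1 b=-147/52 c=15/104 d=5/13
  seg 3: a=-1 b=123/52 c=255/104 d=-85/104
S(11/2) = -137/416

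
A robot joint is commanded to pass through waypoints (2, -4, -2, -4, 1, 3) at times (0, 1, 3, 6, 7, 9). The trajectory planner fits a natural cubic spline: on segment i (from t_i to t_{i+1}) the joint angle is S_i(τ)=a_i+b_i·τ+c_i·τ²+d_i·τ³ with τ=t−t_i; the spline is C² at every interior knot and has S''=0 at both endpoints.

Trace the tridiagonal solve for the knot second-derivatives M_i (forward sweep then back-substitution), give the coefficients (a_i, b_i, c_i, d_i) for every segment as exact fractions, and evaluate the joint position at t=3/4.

Δ: Δ0=-6, Δ1=1, Δ2=-2/3, Δ3=5, Δ4=1
row 1: diag=6, rhs=42; c'=1/3, d'=7
row 2: denom=10−2·1/3=28/3; d'=(-10−2·7)/(28/3)=-18/7
row 3: denom=8−3·9/28=197/28; d'=(34−3·-18/7)/(197/28)=1168/197
row 4: denom=6−1·28/197=1154/197; d'=(-24−1·1168/197)/(1154/197)=-2948/577
back: M4=-2948/577
back: M3=1168/197−28/197·-2948/577=3840/577
back: M2=-18/7−9/28·3840/577=-2718/577
back: M1=7−1/3·-2718/577=4945/577
M: M0=0, M1=4945/577, M2=-2718/577, M3=3840/577, M4=-2948/577, M5=0
seg 0: a=2, c=M0/2=0, d=(M1−M0)/(6·1)=4945/3462, b=Δ0−h0·(2M0+M1)/6=-25717/3462
seg 1: a=-4, c=M1/2=4945/1154, d=(M2−M1)/(6·2)=-7663/6924, b=Δ1−h1·(2M1+M2)/6=-5441/1731
seg 2: a=-2, c=M2/2=-1359/577, d=(M3−M2)/(6·3)=1093/1731, b=Δ2−h2·(2M2+M3)/6=1240/1731
seg 3: a=-4, c=M3/2=1920/577, d=(M4−M3)/(6·1)=-3394/1731, b=Δ3−h3·(2M3+M4)/6=6289/1731
seg 4: a=1, c=M4/2=-1474/577, d=(M5−M4)/(6·2)=737/1731, b=Δ4−h4·(2M4+M5)/6=7627/1731
t_q=3/4 → seg 0, τ=3/4; S=2+-25717/3462·τ+0·τ²+4945/3462·τ³=-219255/73856

  seg 0: a=2 b=-25717/3462 c=0 d=4945/3462
  seg 1: a=-4 b=-5441/1731 c=4945/1154 d=-7663/6924
  seg 2: a=-2 b=1240/1731 c=-1359/577 d=1093/1731
  seg 3: a=-4 b=6289/1731 c=1920/577 d=-3394/1731
  seg 4: a=1 b=7627/1731 c=-1474/577 d=737/1731
S(3/4) = -219255/73856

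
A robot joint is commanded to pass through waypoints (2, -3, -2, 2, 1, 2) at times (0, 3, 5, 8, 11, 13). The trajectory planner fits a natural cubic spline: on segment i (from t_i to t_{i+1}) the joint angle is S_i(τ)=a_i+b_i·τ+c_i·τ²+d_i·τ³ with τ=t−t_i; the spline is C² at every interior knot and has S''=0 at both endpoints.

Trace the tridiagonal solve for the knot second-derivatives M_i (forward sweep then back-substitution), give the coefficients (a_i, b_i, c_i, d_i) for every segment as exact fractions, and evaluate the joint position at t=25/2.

Δ: Δ0=-5/3, Δ1=1/2, Δ2=4/3, Δ3=-1/3, Δ4=1/2
row 1: diag=10, rhs=13; c'=1/5, d'=13/10
row 2: denom=10−2·1/5=48/5; d'=(5−2·13/10)/(48/5)=1/4
row 3: denom=12−3·5/16=177/16; d'=(-10−3·1/4)/(177/16)=-172/177
row 4: denom=10−3·16/59=542/59; d'=(5−3·-172/177)/(542/59)=467/542
back: M4=467/542
back: M3=-172/177−16/59·467/542=-980/813
back: M2=1/4−5/16·-980/813=1019/1626
back: M1=13/10−1/5·1019/1626=955/813
M: M0=0, M1=955/813, M2=1019/1626, M3=-980/813, M4=467/542, M5=0
seg 0: a=2, c=M0/2=0, d=(M1−M0)/(6·3)=955/14634, b=Δ0−h0·(2M0+M1)/6=-3665/1626
seg 1: a=-3, c=M1/2=955/1626, d=(M2−M1)/(6·2)=-99/2168, b=Δ1−h1·(2M1+M2)/6=-400/813
seg 2: a=-2, c=M2/2=1019/3252, d=(M3−M2)/(6·3)=-331/3252, b=Δ2−h2·(2M2+M3)/6=2129/1626
seg 3: a=2, c=M3/2=-490/813, d=(M4−M3)/(6·3)=3361/29268, b=Δ3−h3·(2M3+M4)/6=1435/3252
seg 4: a=1, c=M4/2=467/1084, d=(M5−M4)/(6·2)=-467/6504, b=Δ4−h4·(2M4+M5)/6=-121/1626
t_q=25/2 → seg 4, τ=3/2; S=1+-121/1626·τ+467/1084·τ²+-467/6504·τ³=28017/17344

  seg 0: a=2 b=-3665/1626 c=0 d=955/14634
  seg 1: a=-3 b=-400/813 c=955/1626 d=-99/2168
  seg 2: a=-2 b=2129/1626 c=1019/3252 d=-331/3252
  seg 3: a=2 b=1435/3252 c=-490/813 d=3361/29268
  seg 4: a=1 b=-121/1626 c=467/1084 d=-467/6504
S(25/2) = 28017/17344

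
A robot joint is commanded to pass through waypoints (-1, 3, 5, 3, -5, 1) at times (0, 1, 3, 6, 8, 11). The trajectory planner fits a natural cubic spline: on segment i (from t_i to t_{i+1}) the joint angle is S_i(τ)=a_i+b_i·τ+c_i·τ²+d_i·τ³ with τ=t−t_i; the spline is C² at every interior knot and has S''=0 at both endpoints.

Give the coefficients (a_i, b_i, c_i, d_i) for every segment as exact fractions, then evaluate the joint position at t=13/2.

Δ: Δ0=4, Δ1=1, Δ2=-2/3, Δ3=-4, Δ4=2
row 1: diag=6, rhs=-18; c'=1/3, d'=-3
row 2: denom=10−2·1/3=28/3; d'=(-10−2·-3)/(28/3)=-3/7
row 3: denom=10−3·9/28=253/28; d'=(-20−3·-3/7)/(253/28)=-524/253
row 4: denom=10−2·56/253=2418/253; d'=(36−2·-524/253)/(2418/253)=5078/1209
back: M4=5078/1209
back: M3=-524/253−56/253·5078/1209=-3628/1209
back: M2=-3/7−9/28·-3628/1209=216/403
back: M1=-3−1/3·216/403=-1281/403
M: M0=0, M1=-1281/403, M2=216/403, M3=-3628/1209, M4=5078/1209, M5=0
seg 0: a=-1, c=M0/2=0, d=(M1−M0)/(6·1)=-427/806, b=Δ0−h0·(2M0+M1)/6=3651/806
seg 1: a=3, c=M1/2=-1281/806, d=(M2−M1)/(6·2)=499/1612, b=Δ1−h1·(2M1+M2)/6=1185/403
seg 2: a=5, c=M2/2=108/403, d=(M3−M2)/(6·3)=-2138/10881, b=Δ2−h2·(2M2+M3)/6=120/403
seg 3: a=3, c=M3/2=-1814/1209, d=(M4−M3)/(6·2)=1451/2418, b=Δ3−h3·(2M3+M4)/6=-1370/403
seg 4: a=-5, c=M4/2=2539/1209, d=(M5−M4)/(6·3)=-2539/10881, b=Δ4−h4·(2M4+M5)/6=-2660/1209
t_q=13/2 → seg 3, τ=1/2; S=3+-1370/403·τ+-1814/1209·τ²+1451/2418·τ³=6449/6448

  seg 0: a=-1 b=3651/806 c=0 d=-427/806
  seg 1: a=3 b=1185/403 c=-1281/806 d=499/1612
  seg 2: a=5 b=120/403 c=108/403 d=-2138/10881
  seg 3: a=3 b=-1370/403 c=-1814/1209 d=1451/2418
  seg 4: a=-5 b=-2660/1209 c=2539/1209 d=-2539/10881
S(13/2) = 6449/6448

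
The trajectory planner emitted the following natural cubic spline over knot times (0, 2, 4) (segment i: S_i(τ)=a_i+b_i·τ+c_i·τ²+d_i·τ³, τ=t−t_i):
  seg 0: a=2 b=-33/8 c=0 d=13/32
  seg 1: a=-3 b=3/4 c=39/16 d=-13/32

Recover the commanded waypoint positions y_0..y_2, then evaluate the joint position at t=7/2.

y_0=2 y_1=-3 y_2=5
S(7/2) = 573/256

y_0 = S_0(0) = a_0 = 2
y_1 = S_1(0) = a_1 = -3
y_2 = S_1(2) = 5
t_q=7/2 is in segment 1 (τ=3/2); S_1(τ)=573/256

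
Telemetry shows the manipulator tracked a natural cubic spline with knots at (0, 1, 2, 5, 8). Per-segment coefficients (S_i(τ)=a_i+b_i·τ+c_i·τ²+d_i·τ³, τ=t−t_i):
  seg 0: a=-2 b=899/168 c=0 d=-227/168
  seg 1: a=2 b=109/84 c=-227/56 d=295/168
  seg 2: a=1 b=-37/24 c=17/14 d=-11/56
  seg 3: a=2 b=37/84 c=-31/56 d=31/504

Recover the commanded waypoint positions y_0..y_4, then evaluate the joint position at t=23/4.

y_0 = S_0(0) = a_0 = -2
y_1 = S_1(0) = a_1 = 2
y_2 = S_2(0) = a_2 = 1
y_3 = S_3(0) = a_3 = 2
y_4 = S_3(3) = 0
t_q=23/4 is in segment 3 (τ=3/4); S_3(τ)=1047/512

y_0=-2 y_1=2 y_2=1 y_3=2 y_4=0
S(23/4) = 1047/512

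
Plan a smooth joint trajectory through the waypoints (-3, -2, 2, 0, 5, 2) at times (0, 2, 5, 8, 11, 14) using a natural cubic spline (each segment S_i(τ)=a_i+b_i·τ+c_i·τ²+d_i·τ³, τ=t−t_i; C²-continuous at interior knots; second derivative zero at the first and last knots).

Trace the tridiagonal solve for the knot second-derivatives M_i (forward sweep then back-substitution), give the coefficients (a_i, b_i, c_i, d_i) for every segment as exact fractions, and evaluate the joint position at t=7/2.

Δ: Δ0=1/2, Δ1=4/3, Δ2=-2/3, Δ3=5/3, Δ4=-1
row 1: diag=10, rhs=5; c'=3/10, d'=1/2
row 2: denom=12−3·3/10=111/10; d'=(-12−3·1/2)/(111/10)=-45/37
row 3: denom=12−3·10/37=414/37; d'=(14−3·-45/37)/(414/37)=653/414
row 4: denom=12−3·37/138=515/46; d'=(-16−3·653/414)/(515/46)=-2861/1545
back: M4=-2861/1545
back: M3=653/414−37/138·-2861/1545=1068/515
back: M2=-45/37−10/37·1068/515=-183/103
back: M1=1/2−3/10·-183/103=532/515
M: M0=0, M1=532/515, M2=-183/103, M3=1068/515, M4=-2861/1545, M5=0
seg 0: a=-3, c=M0/2=0, d=(M1−M0)/(6·2)=133/1545, b=Δ0−h0·(2M0+M1)/6=481/3090
seg 1: a=-2, c=M1/2=266/515, d=(M2−M1)/(6·3)=-1447/9270, b=Δ1−h1·(2M1+M2)/6=3673/3090
seg 2: a=2, c=M2/2=-183/206, d=(M3−M2)/(6·3)=661/3090, b=Δ2−h2·(2M2+M3)/6=113/1545
seg 3: a=0, c=M3/2=534/515, d=(M4−M3)/(6·3)=-1213/5562, b=Δ3−h3·(2M3+M4)/6=1603/3090
seg 4: a=5, c=M4/2=-2861/3090, d=(M5−M4)/(6·3)=2861/27810, b=Δ4−h4·(2M4+M5)/6=1316/1545
t_q=7/2 → seg 1, τ=3/2; S=-2+3673/3090·τ+266/515·τ²+-1447/9270·τ³=3447/8240

  seg 0: a=-3 b=481/3090 c=0 d=133/1545
  seg 1: a=-2 b=3673/3090 c=266/515 d=-1447/9270
  seg 2: a=2 b=113/1545 c=-183/206 d=661/3090
  seg 3: a=0 b=1603/3090 c=534/515 d=-1213/5562
  seg 4: a=5 b=1316/1545 c=-2861/3090 d=2861/27810
S(7/2) = 3447/8240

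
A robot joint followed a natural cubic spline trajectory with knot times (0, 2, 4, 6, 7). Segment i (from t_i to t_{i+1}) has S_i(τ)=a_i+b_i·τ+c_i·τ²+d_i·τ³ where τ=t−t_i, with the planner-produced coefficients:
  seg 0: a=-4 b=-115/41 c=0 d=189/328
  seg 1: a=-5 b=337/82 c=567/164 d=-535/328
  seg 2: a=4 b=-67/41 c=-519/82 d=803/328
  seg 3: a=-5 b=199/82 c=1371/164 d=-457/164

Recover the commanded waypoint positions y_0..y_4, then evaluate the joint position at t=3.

y_0 = S_0(0) = a_0 = -4
y_1 = S_1(0) = a_1 = -5
y_2 = S_2(0) = a_2 = 4
y_3 = S_3(0) = a_3 = -5
y_4 = S_3(1) = 3
t_q=3 is in segment 1 (τ=1); S_1(τ)=307/328

y_0=-4 y_1=-5 y_2=4 y_3=-5 y_4=3
S(3) = 307/328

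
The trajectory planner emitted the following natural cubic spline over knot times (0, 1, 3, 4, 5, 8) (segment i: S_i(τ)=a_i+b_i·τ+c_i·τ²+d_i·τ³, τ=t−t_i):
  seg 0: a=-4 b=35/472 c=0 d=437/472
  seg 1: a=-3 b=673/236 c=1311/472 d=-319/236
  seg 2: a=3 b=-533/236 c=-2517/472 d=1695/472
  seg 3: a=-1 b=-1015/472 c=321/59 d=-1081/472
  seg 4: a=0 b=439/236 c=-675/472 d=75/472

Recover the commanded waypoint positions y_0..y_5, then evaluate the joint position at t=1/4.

y_0 = S_0(0) = a_0 = -4
y_1 = S_1(0) = a_1 = -3
y_2 = S_2(0) = a_2 = 3
y_3 = S_3(0) = a_3 = -1
y_4 = S_4(0) = a_4 = 0
y_5 = S_4(3) = -3
t_q=1/4 is in segment 0 (τ=1/4); S_0(τ)=-119835/30208

y_0=-4 y_1=-3 y_2=3 y_3=-1 y_4=0 y_5=-3
S(1/4) = -119835/30208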